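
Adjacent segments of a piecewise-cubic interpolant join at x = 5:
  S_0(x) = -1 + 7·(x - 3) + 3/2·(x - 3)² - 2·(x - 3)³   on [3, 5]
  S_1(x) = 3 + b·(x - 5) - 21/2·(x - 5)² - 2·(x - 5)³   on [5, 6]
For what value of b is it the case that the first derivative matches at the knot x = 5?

-11

S_0'(x) = 7 + 3·(x - 3) - 6·(x - 3)², so S_0'(5) = -11. On the right, S_1'(5) = b, so b = -11.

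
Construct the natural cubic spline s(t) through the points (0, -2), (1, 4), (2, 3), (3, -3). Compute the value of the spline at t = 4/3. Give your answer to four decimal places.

Put M_i = s'' at the i-th knot. Here h = (1, 1, 1) and Δ = (6, -1, -6), so the interior equations h_(i-1)·M_(i-1) + 2(h_(i-1)+h_i)·M_i + h_i·M_(i+1) = 6(Δ_i − Δ_(i-1)) read
  1·M_0 + 4·M_1 + 1·M_2 = 6(Δ_1 - Δ_0) = -42
  1·M_1 + 4·M_2 + 1·M_3 = 6(Δ_2 - Δ_1) = -30
Natural end conditions: M_0 = M_3 = 0.
Solving the tridiagonal system: M_0 = 0, M_1 = -46/5, M_2 = -26/5, M_3 = 0.
On [1, 2], s(t) = 4 + 44/15·(t - 1) - 23/5·(t - 1)² + 2/3·(t - 1)³.
With (t - 1) = 1/3: s(4/3) = 1819/405.

4.4914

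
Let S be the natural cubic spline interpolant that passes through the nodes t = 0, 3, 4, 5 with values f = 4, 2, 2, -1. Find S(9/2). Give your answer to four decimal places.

With m_i denoting the second derivative at x_i, h_i = 3, 1, 1, and Δ_i = (y_(i+1) − y_i)/h_i = -2/3, 0, -3:
  3·m_0 + 8·m_1 + 1·m_2 = 6(Δ_1 - Δ_0) = 4
  1·m_1 + 4·m_2 + 1·m_3 = 6(Δ_2 - Δ_1) = -18
Natural end conditions: m_0 = m_3 = 0.
Solving: m_0 = 0, m_1 = 34/31, m_2 = -148/31, m_3 = 0.
On [4, 5], S(t) = 2 - 131/93·(t - 4) - 74/31·(t - 4)² + 74/93·(t - 4)³.
With (t - 4) = 1/2: S(9/2) = 99/124.

0.7984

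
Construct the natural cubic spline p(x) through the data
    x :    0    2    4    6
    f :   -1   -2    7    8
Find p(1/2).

Write σ_i for p''(x_i). With h_i = 2, 2, 2 and divided differences Δ_i = -1/2, 9/2, 1/2, the continuity of p' gives the tridiagonal system
  2·σ_0 + 8·σ_1 + 2·σ_2 = 6(Δ_1 - Δ_0) = 30
  2·σ_1 + 8·σ_2 + 2·σ_3 = 6(Δ_2 - Δ_1) = -24
Natural end conditions: σ_0 = σ_3 = 0.
Hence σ_0 = 0, σ_1 = 24/5, σ_2 = -21/5, σ_3 = 0.
On [0, 2], p(x) = -1 - 21/10·x + 0·x² + 2/5·x³.
With x = 1/2: p(1/2) = -2.

-2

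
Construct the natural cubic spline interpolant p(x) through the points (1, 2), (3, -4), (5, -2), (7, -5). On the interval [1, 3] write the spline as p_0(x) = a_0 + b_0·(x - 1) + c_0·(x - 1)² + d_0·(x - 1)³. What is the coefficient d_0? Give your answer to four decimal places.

Put M_i = p'' at the i-th knot. Here h = (2, 2, 2) and Δ = (-3, 1, -3/2), so the interior equations h_(i-1)·M_(i-1) + 2(h_(i-1)+h_i)·M_i + h_i·M_(i+1) = 6(Δ_i − Δ_(i-1)) read
  2·M_0 + 8·M_1 + 2·M_2 = 6(Δ_1 - Δ_0) = 24
  2·M_1 + 8·M_2 + 2·M_3 = 6(Δ_2 - Δ_1) = -15
Natural end conditions: M_0 = M_3 = 0.
Hence M_0 = 0, M_1 = 37/10, M_2 = -14/5, M_3 = 0.
On [1, 3], with p_0(x) = a_0 + b_0·(x - 1) + c_0·(x - 1)² + d_0·(x - 1)³: c_0 = M_0/2 = 0, d_0 = (M_1 - M_0)/(6h_0) = 37/120, b_0 = Δ_0 - h_0(2M_0 + M_1)/6 = -127/30.

0.3083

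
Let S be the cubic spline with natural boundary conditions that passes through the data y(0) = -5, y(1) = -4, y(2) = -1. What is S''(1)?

3

Write σ_i for S''(x_i). With h_i = 1, 1 and divided differences Δ_i = 1, 3, the continuity of S' gives the tridiagonal system
  1·σ_0 + 4·σ_1 + 1·σ_2 = 6(Δ_1 - Δ_0) = 12
Natural end conditions: σ_0 = σ_2 = 0.
Forward elimination and back-substitution give σ_0 = 0, σ_1 = 3, σ_2 = 0.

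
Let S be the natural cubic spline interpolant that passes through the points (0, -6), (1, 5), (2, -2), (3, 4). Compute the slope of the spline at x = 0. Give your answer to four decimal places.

Write σ_i for S''(x_i). With h_i = 1, 1, 1 and divided differences Δ_i = 11, -7, 6, the continuity of S' gives the tridiagonal system
  1·σ_0 + 4·σ_1 + 1·σ_2 = 6(Δ_1 - Δ_0) = -108
  1·σ_1 + 4·σ_2 + 1·σ_3 = 6(Δ_2 - Δ_1) = 78
Natural end conditions: σ_0 = σ_3 = 0.
Hence σ_0 = 0, σ_1 = -34, σ_2 = 28, σ_3 = 0.
On [0, 1], S'(x) = b_0 + 2c_0·x + 3d_0·x² with b_0 = Δ_0 - h_0(2σ_0 + σ_1)/6 = 50/3, c_0 = σ_0/2 = 0, d_0 = (σ_1 - σ_0)/(6h_0) = -17/3. So S'(0) = 50/3.

16.6667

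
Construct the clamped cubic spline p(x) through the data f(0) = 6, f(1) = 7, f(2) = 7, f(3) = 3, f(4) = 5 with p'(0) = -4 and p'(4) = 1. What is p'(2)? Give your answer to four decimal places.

With σ_i denoting the second derivative at x_i, h_i = 1, 1, 1, 1, and Δ_i = (y_(i+1) − y_i)/h_i = 1, 0, -4, 2:
  1·σ_0 + 4·σ_1 + 1·σ_2 = 6(Δ_1 - Δ_0) = -6
  1·σ_1 + 4·σ_2 + 1·σ_3 = 6(Δ_2 - Δ_1) = -24
  1·σ_2 + 4·σ_3 + 1·σ_4 = 6(Δ_3 - Δ_2) = 36
Clamped end conditions give two more equations: 2h_0·σ_0 + h_0·σ_1 = 6(Δ_0 - p'(0)) = 30 and h_3·σ_3 + 2h_3·σ_4 = 6(p'(4) - Δ_3) = -6.
Hence σ_0 = 235/14, σ_1 = -25/7, σ_2 = -17/2, σ_3 = 95/7, σ_4 = -137/14.
On [2, 3], p'(x) = b_2 + 2c_2·(x - 2) + 3d_2·(x - 2)² with b_2 = Δ_2 - h_2(2σ_2 + σ_3)/6 = -24/7, c_2 = σ_2/2 = -17/4, d_2 = (σ_3 - σ_2)/(6h_2) = 103/28. So p'(2) = -24/7.

-3.4286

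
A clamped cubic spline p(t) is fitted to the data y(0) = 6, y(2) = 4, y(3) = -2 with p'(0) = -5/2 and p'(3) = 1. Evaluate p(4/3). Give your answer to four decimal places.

6.0494

Write M_i for p''(x_i). With h_i = 2, 1 and divided differences Δ_i = -1, -6, the continuity of p' gives the tridiagonal system
  2·M_0 + 6·M_1 + 1·M_2 = 6(Δ_1 - Δ_0) = -30
Clamped end conditions give two more equations: 2h_0·M_0 + h_0·M_1 = 6(Δ_0 - p'(0)) = 9 and h_1·M_1 + 2h_1·M_2 = 6(p'(3) - Δ_1) = 42.
Solving the tridiagonal system: M_0 = 101/12, M_1 = -37/3, M_2 = 163/6.
On [0, 2], p(t) = 6 - 5/2·t + 101/24·t² - 83/48·t³.
With t = 4/3: p(4/3) = 490/81.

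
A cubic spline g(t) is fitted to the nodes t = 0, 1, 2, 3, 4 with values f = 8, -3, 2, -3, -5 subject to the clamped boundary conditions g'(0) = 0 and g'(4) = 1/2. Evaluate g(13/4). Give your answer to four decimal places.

-4.1910

Write M_i for g''(x_i). With h_i = 1, 1, 1, 1 and divided differences Δ_i = -11, 5, -5, -2, the continuity of g' gives the tridiagonal system
  1·M_0 + 4·M_1 + 1·M_2 = 6(Δ_1 - Δ_0) = 96
  1·M_1 + 4·M_2 + 1·M_3 = 6(Δ_2 - Δ_1) = -60
  1·M_2 + 4·M_3 + 1·M_4 = 6(Δ_3 - Δ_2) = 18
Clamped end conditions give two more equations: 2h_0·M_0 + h_0·M_1 = 6(Δ_0 - g'(0)) = -66 and h_3·M_3 + 2h_3·M_4 = 6(g'(4) - Δ_3) = 15.
Solving: M_0 = -3113/56, M_1 = 1265/28, M_2 = -233/8, M_3 = 317/28, M_4 = 103/56.
On [3, 4], g(t) = -3 - 681/112·(t - 3) + 317/56·(t - 3)² - 177/112·(t - 3)³.
With (t - 3) = 1/4: g(13/4) = -30041/7168.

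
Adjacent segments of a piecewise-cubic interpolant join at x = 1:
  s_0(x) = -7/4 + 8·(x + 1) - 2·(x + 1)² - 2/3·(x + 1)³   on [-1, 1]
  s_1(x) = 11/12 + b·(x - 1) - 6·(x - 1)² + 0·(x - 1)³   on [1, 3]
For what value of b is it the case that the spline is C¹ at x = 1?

s_0'(x) = 8 - 4·(x + 1) - 2·(x + 1)², so s_0'(1) = -8. On the right, s_1'(1) = b, so b = -8.

-8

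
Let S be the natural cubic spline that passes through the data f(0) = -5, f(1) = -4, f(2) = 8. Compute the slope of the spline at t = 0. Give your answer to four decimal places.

-1.7500

Write m_i for S''(x_i). With h_i = 1, 1 and divided differences Δ_i = 1, 12, the continuity of S' gives the tridiagonal system
  1·m_0 + 4·m_1 + 1·m_2 = 6(Δ_1 - Δ_0) = 66
Natural end conditions: m_0 = m_2 = 0.
Solving: m_0 = 0, m_1 = 33/2, m_2 = 0.
On [0, 1], S'(t) = b_0 + 2c_0·t + 3d_0·t² with b_0 = Δ_0 - h_0(2m_0 + m_1)/6 = -7/4, c_0 = m_0/2 = 0, d_0 = (m_1 - m_0)/(6h_0) = 11/4. So S'(0) = -7/4.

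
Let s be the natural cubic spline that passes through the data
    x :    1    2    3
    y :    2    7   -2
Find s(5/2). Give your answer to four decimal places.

3.8125

With M_i denoting the second derivative at x_i, h_i = 1, 1, and Δ_i = (y_(i+1) − y_i)/h_i = 5, -9:
  1·M_0 + 4·M_1 + 1·M_2 = 6(Δ_1 - Δ_0) = -84
Natural end conditions: M_0 = M_2 = 0.
Solving the tridiagonal system: M_0 = 0, M_1 = -21, M_2 = 0.
On [2, 3], s(x) = 7 - 2·(x - 2) - 21/2·(x - 2)² + 7/2·(x - 2)³.
With (x - 2) = 1/2: s(5/2) = 61/16.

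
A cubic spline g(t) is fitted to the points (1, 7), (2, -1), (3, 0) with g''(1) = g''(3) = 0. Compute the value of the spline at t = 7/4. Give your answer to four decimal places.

0.2617

Let M_i = g''(x_i). Step sizes h_i = 1, 1; slopes of the chords Δ_i = (y_(i+1) - y_i)/h_i = -8, 1.
  1·M_0 + 4·M_1 + 1·M_2 = 6(Δ_1 - Δ_0) = 54
Natural end conditions: M_0 = M_2 = 0.
Solving: M_0 = 0, M_1 = 27/2, M_2 = 0.
On [1, 2], g(t) = 7 - 41/4·(t - 1) + 0·(t - 1)² + 9/4·(t - 1)³.
With (t - 1) = 3/4: g(7/4) = 67/256.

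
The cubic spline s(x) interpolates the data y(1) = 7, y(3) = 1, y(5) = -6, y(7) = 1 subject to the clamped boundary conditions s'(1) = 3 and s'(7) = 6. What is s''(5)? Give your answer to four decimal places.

4.7000

Put M_i = s'' at the i-th knot. Here h = (2, 2, 2) and Δ = (-3, -7/2, 7/2), so the interior equations h_(i-1)·M_(i-1) + 2(h_(i-1)+h_i)·M_i + h_i·M_(i+1) = 6(Δ_i − Δ_(i-1)) read
  2·M_0 + 8·M_1 + 2·M_2 = 6(Δ_1 - Δ_0) = -3
  2·M_1 + 8·M_2 + 2·M_3 = 6(Δ_2 - Δ_1) = 42
Clamped end conditions give two more equations: 2h_0·M_0 + h_0·M_1 = 6(Δ_0 - s'(1)) = -36 and h_2·M_2 + 2h_2·M_3 = 6(s'(7) - Δ_2) = 15.
Solving: M_0 = -47/5, M_1 = 4/5, M_2 = 47/10, M_3 = 7/5.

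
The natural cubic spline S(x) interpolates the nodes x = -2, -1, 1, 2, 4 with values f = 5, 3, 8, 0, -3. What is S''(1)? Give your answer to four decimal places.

-15.1935

Put m_i = S'' at the i-th knot. Here h = (1, 2, 1, 2) and Δ = (-2, 5/2, -8, -3/2), so the interior equations h_(i-1)·m_(i-1) + 2(h_(i-1)+h_i)·m_i + h_i·m_(i+1) = 6(Δ_i − Δ_(i-1)) read
  1·m_0 + 6·m_1 + 2·m_2 = 6(Δ_1 - Δ_0) = 27
  2·m_1 + 6·m_2 + 1·m_3 = 6(Δ_2 - Δ_1) = -63
  1·m_2 + 6·m_3 + 2·m_4 = 6(Δ_3 - Δ_2) = 39
Natural end conditions: m_0 = m_4 = 0.
Solving: m_0 = 0, m_1 = 593/62, m_2 = -471/31, m_3 = 280/31, m_4 = 0.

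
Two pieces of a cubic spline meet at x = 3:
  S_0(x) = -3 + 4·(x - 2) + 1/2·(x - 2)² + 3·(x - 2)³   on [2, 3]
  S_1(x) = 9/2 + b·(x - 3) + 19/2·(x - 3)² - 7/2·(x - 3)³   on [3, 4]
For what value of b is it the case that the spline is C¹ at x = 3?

14

S_0'(x) = 4 + 1·(x - 2) + 9·(x - 2)², so S_0'(3) = 14. On the right, S_1'(3) = b, so b = 14.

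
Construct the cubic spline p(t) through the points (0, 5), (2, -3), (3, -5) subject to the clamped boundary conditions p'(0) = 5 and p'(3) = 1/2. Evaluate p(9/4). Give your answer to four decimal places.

Write m_i for p''(x_i). With h_i = 2, 1 and divided differences Δ_i = -4, -2, the continuity of p' gives the tridiagonal system
  2·m_0 + 6·m_1 + 1·m_2 = 6(Δ_1 - Δ_0) = 12
Clamped end conditions give two more equations: 2h_0·m_0 + h_0·m_1 = 6(Δ_0 - p'(0)) = -54 and h_1·m_1 + 2h_1·m_2 = 6(p'(3) - Δ_1) = 15.
Hence m_0 = -17, m_1 = 7, m_2 = 4.
On [2, 3], p(t) = -3 - 5·(t - 2) + 7/2·(t - 2)² - 1/2·(t - 2)³.
With (t - 2) = 1/4: p(9/4) = -517/128.

-4.0391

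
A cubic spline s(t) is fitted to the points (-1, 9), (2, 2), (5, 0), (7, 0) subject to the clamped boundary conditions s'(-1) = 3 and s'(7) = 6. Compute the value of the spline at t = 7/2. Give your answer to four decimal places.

Write M_i for s''(x_i). With h_i = 3, 3, 2 and divided differences Δ_i = -7/3, -2/3, 0, the continuity of s' gives the tridiagonal system
  3·M_0 + 12·M_1 + 3·M_2 = 6(Δ_1 - Δ_0) = 10
  3·M_1 + 10·M_2 + 2·M_3 = 6(Δ_2 - Δ_1) = 4
Clamped end conditions give two more equations: 2h_0·M_0 + h_0·M_1 = 6(Δ_0 - s'(-1)) = -32 and h_2·M_2 + 2h_2·M_3 = 6(s'(7) - Δ_2) = 36.
Hence M_0 = -132/19, M_1 = 184/57, M_2 = -50/19, M_3 = 196/19.
On [2, 5], s(t) = 2 - 49/19·(t - 2) + 92/57·(t - 2)² - 167/513·(t - 2)³.
With (t - 2) = 3/2: s(7/2) = 101/152.

0.6645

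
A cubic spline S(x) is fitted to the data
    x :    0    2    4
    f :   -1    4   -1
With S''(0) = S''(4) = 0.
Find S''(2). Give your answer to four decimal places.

Let m_i = S''(x_i). Step sizes h_i = 2, 2; slopes of the chords Δ_i = (y_(i+1) - y_i)/h_i = 5/2, -5/2.
  2·m_0 + 8·m_1 + 2·m_2 = 6(Δ_1 - Δ_0) = -30
Natural end conditions: m_0 = m_2 = 0.
Solving the tridiagonal system: m_0 = 0, m_1 = -15/4, m_2 = 0.

-3.7500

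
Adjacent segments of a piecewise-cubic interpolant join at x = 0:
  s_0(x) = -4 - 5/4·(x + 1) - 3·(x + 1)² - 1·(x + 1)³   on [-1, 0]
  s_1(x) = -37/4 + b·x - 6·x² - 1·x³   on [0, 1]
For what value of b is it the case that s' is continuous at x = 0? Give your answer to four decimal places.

-10.2500

s_0'(x) = -5/4 - 6·(x + 1) - 3·(x + 1)², so s_0'(0) = -41/4. On the right, s_1'(0) = b, so b = -41/4.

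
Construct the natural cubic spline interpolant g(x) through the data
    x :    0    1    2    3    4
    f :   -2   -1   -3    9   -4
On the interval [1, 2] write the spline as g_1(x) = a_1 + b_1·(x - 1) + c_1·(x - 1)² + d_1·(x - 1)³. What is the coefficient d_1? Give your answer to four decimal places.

Write M_i for g''(x_i). With h_i = 1, 1, 1, 1 and divided differences Δ_i = 1, -2, 12, -13, the continuity of g' gives the tridiagonal system
  1·M_0 + 4·M_1 + 1·M_2 = 6(Δ_1 - Δ_0) = -18
  1·M_1 + 4·M_2 + 1·M_3 = 6(Δ_2 - Δ_1) = 84
  1·M_2 + 4·M_3 + 1·M_4 = 6(Δ_3 - Δ_2) = -150
Natural end conditions: M_0 = M_4 = 0.
Hence M_0 = 0, M_1 = -27/2, M_2 = 36, M_3 = -93/2, M_4 = 0.
On [1, 2], with g_1(x) = a_1 + b_1·(x - 1) + c_1·(x - 1)² + d_1·(x - 1)³: c_1 = M_1/2 = -27/4, d_1 = (M_2 - M_1)/(6h_1) = 33/4, b_1 = Δ_1 - h_1(2M_1 + M_2)/6 = -7/2.

8.2500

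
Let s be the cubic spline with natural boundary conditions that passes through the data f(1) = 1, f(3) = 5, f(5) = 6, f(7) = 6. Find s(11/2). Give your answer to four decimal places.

6.0219

With σ_i denoting the second derivative at x_i, h_i = 2, 2, 2, and Δ_i = (y_(i+1) − y_i)/h_i = 2, 1/2, 0:
  2·σ_0 + 8·σ_1 + 2·σ_2 = 6(Δ_1 - Δ_0) = -9
  2·σ_1 + 8·σ_2 + 2·σ_3 = 6(Δ_2 - Δ_1) = -3
Natural end conditions: σ_0 = σ_3 = 0.
Solving: σ_0 = 0, σ_1 = -11/10, σ_2 = -1/10, σ_3 = 0.
On [5, 7], s(x) = 6 + 1/15·(x - 5) - 1/20·(x - 5)² + 1/120·(x - 5)³.
With (x - 5) = 1/2: s(11/2) = 1927/320.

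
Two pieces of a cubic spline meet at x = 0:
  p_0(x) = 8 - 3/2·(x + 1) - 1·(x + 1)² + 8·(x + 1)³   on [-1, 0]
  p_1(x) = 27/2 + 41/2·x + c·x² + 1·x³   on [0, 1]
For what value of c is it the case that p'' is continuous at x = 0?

23

p_0''(x) = -2 + 48·(x + 1), so p_0''(0) = 46. On the right, p_1''(0) = 2c, so c = 23.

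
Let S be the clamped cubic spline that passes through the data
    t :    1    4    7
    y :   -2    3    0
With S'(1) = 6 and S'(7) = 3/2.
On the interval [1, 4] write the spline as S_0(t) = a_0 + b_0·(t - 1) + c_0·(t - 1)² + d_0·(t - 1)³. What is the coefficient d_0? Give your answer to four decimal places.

0.1435

Let M_i = S''(x_i). Step sizes h_i = 3, 3; slopes of the chords Δ_i = (y_(i+1) - y_i)/h_i = 5/3, -1.
  3·M_0 + 12·M_1 + 3·M_2 = 6(Δ_1 - Δ_0) = -16
Clamped end conditions give two more equations: 2h_0·M_0 + h_0·M_1 = 6(Δ_0 - S'(1)) = -26 and h_1·M_1 + 2h_1·M_2 = 6(S'(7) - Δ_1) = 15.
Forward elimination and back-substitution give M_0 = -15/4, M_1 = -7/6, M_2 = 37/12.
On [1, 4], with S_0(t) = a_0 + b_0·(t - 1) + c_0·(t - 1)² + d_0·(t - 1)³: c_0 = M_0/2 = -15/8, d_0 = (M_1 - M_0)/(6h_0) = 31/216, b_0 = Δ_0 - h_0(2M_0 + M_1)/6 = 6.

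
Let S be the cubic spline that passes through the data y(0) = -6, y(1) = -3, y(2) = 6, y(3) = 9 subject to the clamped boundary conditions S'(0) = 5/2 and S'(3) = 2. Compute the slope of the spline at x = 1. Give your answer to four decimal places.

6.6667

Put M_i = S'' at the i-th knot. Here h = (1, 1, 1) and Δ = (3, 9, 3), so the interior equations h_(i-1)·M_(i-1) + 2(h_(i-1)+h_i)·M_i + h_i·M_(i+1) = 6(Δ_i − Δ_(i-1)) read
  1·M_0 + 4·M_1 + 1·M_2 = 6(Δ_1 - Δ_0) = 36
  1·M_1 + 4·M_2 + 1·M_3 = 6(Δ_2 - Δ_1) = -36
Clamped end conditions give two more equations: 2h_0·M_0 + h_0·M_1 = 6(Δ_0 - S'(0)) = 3 and h_2·M_2 + 2h_2·M_3 = 6(S'(3) - Δ_2) = -6.
Solving the tridiagonal system: M_0 = -16/3, M_1 = 41/3, M_2 = -40/3, M_3 = 11/3.
On [1, 2], S'(x) = b_1 + 2c_1·(x - 1) + 3d_1·(x - 1)² with b_1 = Δ_1 - h_1(2M_1 + M_2)/6 = 20/3, c_1 = M_1/2 = 41/6, d_1 = (M_2 - M_1)/(6h_1) = -9/2. So S'(1) = 20/3.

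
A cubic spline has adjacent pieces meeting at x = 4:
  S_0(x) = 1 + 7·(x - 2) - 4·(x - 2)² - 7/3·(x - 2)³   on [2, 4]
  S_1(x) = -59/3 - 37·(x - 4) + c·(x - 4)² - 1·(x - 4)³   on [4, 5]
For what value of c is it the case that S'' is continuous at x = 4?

-18

S_0''(x) = -8 - 14·(x - 2), so S_0''(4) = -36. On the right, S_1''(4) = 2c, so c = -18.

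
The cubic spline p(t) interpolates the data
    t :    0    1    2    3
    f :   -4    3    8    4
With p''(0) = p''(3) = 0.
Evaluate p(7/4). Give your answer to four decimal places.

With σ_i denoting the second derivative at x_i, h_i = 1, 1, 1, and Δ_i = (y_(i+1) − y_i)/h_i = 7, 5, -4:
  1·σ_0 + 4·σ_1 + 1·σ_2 = 6(Δ_1 - Δ_0) = -12
  1·σ_1 + 4·σ_2 + 1·σ_3 = 6(Δ_2 - Δ_1) = -54
Natural end conditions: σ_0 = σ_3 = 0.
Forward elimination and back-substitution give σ_0 = 0, σ_1 = 2/5, σ_2 = -68/5, σ_3 = 0.
On [1, 2], p(t) = 3 + 107/15·(t - 1) + 1/5·(t - 1)² - 7/3·(t - 1)³.
With (t - 1) = 3/4: p(7/4) = 2393/320.

7.4781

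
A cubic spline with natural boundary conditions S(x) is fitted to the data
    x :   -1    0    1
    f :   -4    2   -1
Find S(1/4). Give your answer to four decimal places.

Put σ_i = S'' at the i-th knot. Here h = (1, 1) and Δ = (6, -3), so the interior equations h_(i-1)·σ_(i-1) + 2(h_(i-1)+h_i)·σ_i + h_i·σ_(i+1) = 6(Δ_i − Δ_(i-1)) read
  1·σ_0 + 4·σ_1 + 1·σ_2 = 6(Δ_1 - Δ_0) = -54
Natural end conditions: σ_0 = σ_2 = 0.
Solving the tridiagonal system: σ_0 = 0, σ_1 = -27/2, σ_2 = 0.
On [0, 1], S(x) = 2 + 3/2·x - 27/4·x² + 9/4·x³.
With x = 1/4: S(1/4) = 509/256.

1.9883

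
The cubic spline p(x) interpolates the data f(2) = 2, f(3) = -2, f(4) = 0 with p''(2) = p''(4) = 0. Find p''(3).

Write m_i for p''(x_i). With h_i = 1, 1 and divided differences Δ_i = -4, 2, the continuity of p' gives the tridiagonal system
  1·m_0 + 4·m_1 + 1·m_2 = 6(Δ_1 - Δ_0) = 36
Natural end conditions: m_0 = m_2 = 0.
Hence m_0 = 0, m_1 = 9, m_2 = 0.

9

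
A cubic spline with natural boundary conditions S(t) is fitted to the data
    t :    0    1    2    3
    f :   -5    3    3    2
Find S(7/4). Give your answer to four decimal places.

3.3969

Let σ_i = S''(x_i). Step sizes h_i = 1, 1, 1; slopes of the chords Δ_i = (y_(i+1) - y_i)/h_i = 8, 0, -1.
  1·σ_0 + 4·σ_1 + 1·σ_2 = 6(Δ_1 - Δ_0) = -48
  1·σ_1 + 4·σ_2 + 1·σ_3 = 6(Δ_2 - Δ_1) = -6
Natural end conditions: σ_0 = σ_3 = 0.
Solving: σ_0 = 0, σ_1 = -62/5, σ_2 = 8/5, σ_3 = 0.
On [1, 2], S(t) = 3 + 58/15·(t - 1) - 31/5·(t - 1)² + 7/3·(t - 1)³.
With (t - 1) = 3/4: S(7/4) = 1087/320.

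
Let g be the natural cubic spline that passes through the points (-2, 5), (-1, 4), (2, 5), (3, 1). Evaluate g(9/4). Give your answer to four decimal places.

4.2307

Let σ_i = g''(x_i). Step sizes h_i = 1, 3, 1; slopes of the chords Δ_i = (y_(i+1) - y_i)/h_i = -1, 1/3, -4.
  1·σ_0 + 8·σ_1 + 3·σ_2 = 6(Δ_1 - Δ_0) = 8
  3·σ_1 + 8·σ_2 + 1·σ_3 = 6(Δ_2 - Δ_1) = -26
Natural end conditions: σ_0 = σ_3 = 0.
Solving: σ_0 = 0, σ_1 = 142/55, σ_2 = -232/55, σ_3 = 0.
On [2, 3], g(t) = 5 - 428/165·(t - 2) - 116/55·(t - 2)² + 116/165·(t - 2)³.
With (t - 2) = 1/4: g(9/4) = 3723/880.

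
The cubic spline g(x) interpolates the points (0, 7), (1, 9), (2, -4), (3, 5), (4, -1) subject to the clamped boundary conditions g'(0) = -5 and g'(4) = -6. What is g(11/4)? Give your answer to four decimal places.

2.8613

Let M_i = g''(x_i). Step sizes h_i = 1, 1, 1, 1; slopes of the chords Δ_i = (y_(i+1) - y_i)/h_i = 2, -13, 9, -6.
  1·M_0 + 4·M_1 + 1·M_2 = 6(Δ_1 - Δ_0) = -90
  1·M_1 + 4·M_2 + 1·M_3 = 6(Δ_2 - Δ_1) = 132
  1·M_2 + 4·M_3 + 1·M_4 = 6(Δ_3 - Δ_2) = -90
Clamped end conditions give two more equations: 2h_0·M_0 + h_0·M_1 = 6(Δ_0 - g'(0)) = 42 and h_3·M_3 + 2h_3·M_4 = 6(g'(4) - Δ_3) = 0.
Solving: M_0 = 179/4, M_1 = -95/2, M_2 = 221/4, M_3 = -83/2, M_4 = 83/4.
On [2, 3], g(x) = -4 - 5/2·(x - 2) + 221/8·(x - 2)² - 129/8·(x - 2)³.
With (x - 2) = 3/4: g(11/4) = 1465/512.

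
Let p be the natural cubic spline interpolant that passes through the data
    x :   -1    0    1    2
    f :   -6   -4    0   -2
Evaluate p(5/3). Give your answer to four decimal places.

Write M_i for p''(x_i). With h_i = 1, 1, 1 and divided differences Δ_i = 2, 4, -2, the continuity of p' gives the tridiagonal system
  1·M_0 + 4·M_1 + 1·M_2 = 6(Δ_1 - Δ_0) = 12
  1·M_1 + 4·M_2 + 1·M_3 = 6(Δ_2 - Δ_1) = -36
Natural end conditions: M_0 = M_3 = 0.
Forward elimination and back-substitution give M_0 = 0, M_1 = 28/5, M_2 = -52/5, M_3 = 0.
On [1, 2], p(x) = 0 + 22/15·(x - 1) - 26/5·(x - 1)² + 26/15·(x - 1)³.
With (x - 1) = 2/3: p(5/3) = -332/405.

-0.8198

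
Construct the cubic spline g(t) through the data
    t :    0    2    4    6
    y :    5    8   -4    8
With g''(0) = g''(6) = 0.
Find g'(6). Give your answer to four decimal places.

Let M_i = g''(x_i). Step sizes h_i = 2, 2, 2; slopes of the chords Δ_i = (y_(i+1) - y_i)/h_i = 3/2, -6, 6.
  2·M_0 + 8·M_1 + 2·M_2 = 6(Δ_1 - Δ_0) = -45
  2·M_1 + 8·M_2 + 2·M_3 = 6(Δ_2 - Δ_1) = 72
Natural end conditions: M_0 = M_3 = 0.
Hence M_0 = 0, M_1 = -42/5, M_2 = 111/10, M_3 = 0.
On [4, 6], g'(t) = b_2 + 2c_2·(t - 4) + 3d_2·(t - 4)² with b_2 = Δ_2 - h_2(2M_2 + M_3)/6 = -7/5, c_2 = M_2/2 = 111/20, d_2 = (M_3 - M_2)/(6h_2) = -37/40. So g'(6) = 97/10.

9.7000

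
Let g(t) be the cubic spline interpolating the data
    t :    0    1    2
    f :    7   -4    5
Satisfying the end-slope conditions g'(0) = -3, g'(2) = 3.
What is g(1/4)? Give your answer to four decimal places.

Write m_i for g''(x_i). With h_i = 1, 1 and divided differences Δ_i = -11, 9, the continuity of g' gives the tridiagonal system
  1·m_0 + 4·m_1 + 1·m_2 = 6(Δ_1 - Δ_0) = 120
Clamped end conditions give two more equations: 2h_0·m_0 + h_0·m_1 = 6(Δ_0 - g'(0)) = -48 and h_1·m_1 + 2h_1·m_2 = 6(g'(2) - Δ_1) = -36.
Solving: m_0 = -51, m_1 = 54, m_2 = -45.
On [0, 1], g(t) = 7 - 3·t - 51/2·t² + 35/2·t³.
With t = 1/4: g(1/4) = 631/128.

4.9297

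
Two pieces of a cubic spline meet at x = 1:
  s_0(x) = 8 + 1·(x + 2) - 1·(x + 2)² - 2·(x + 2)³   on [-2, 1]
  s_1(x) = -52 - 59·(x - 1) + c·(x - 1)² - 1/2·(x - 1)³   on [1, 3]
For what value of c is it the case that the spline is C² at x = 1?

s_0''(x) = -2 - 12·(x + 2), so s_0''(1) = -38. On the right, s_1''(1) = 2c, so c = -19.

-19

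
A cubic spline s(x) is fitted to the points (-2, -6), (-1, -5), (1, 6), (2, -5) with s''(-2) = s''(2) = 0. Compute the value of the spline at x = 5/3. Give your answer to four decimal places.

-0.3333

With M_i denoting the second derivative at x_i, h_i = 1, 2, 1, and Δ_i = (y_(i+1) − y_i)/h_i = 1, 11/2, -11:
  1·M_0 + 6·M_1 + 2·M_2 = 6(Δ_1 - Δ_0) = 27
  2·M_1 + 6·M_2 + 1·M_3 = 6(Δ_2 - Δ_1) = -99
Natural end conditions: M_0 = M_3 = 0.
Forward elimination and back-substitution give M_0 = 0, M_1 = 45/4, M_2 = -81/4, M_3 = 0.
On [1, 2], s(x) = 6 - 17/4·(x - 1) - 81/8·(x - 1)² + 27/8·(x - 1)³.
With (x - 1) = 2/3: s(5/3) = -1/3.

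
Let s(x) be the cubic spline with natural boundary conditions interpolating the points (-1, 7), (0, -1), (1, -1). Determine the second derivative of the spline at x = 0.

12

With m_i denoting the second derivative at x_i, h_i = 1, 1, and Δ_i = (y_(i+1) − y_i)/h_i = -8, 0:
  1·m_0 + 4·m_1 + 1·m_2 = 6(Δ_1 - Δ_0) = 48
Natural end conditions: m_0 = m_2 = 0.
Forward elimination and back-substitution give m_0 = 0, m_1 = 12, m_2 = 0.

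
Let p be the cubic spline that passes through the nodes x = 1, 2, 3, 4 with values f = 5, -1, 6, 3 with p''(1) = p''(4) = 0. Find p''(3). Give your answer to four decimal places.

-21.2000

Put σ_i = p'' at the i-th knot. Here h = (1, 1, 1) and Δ = (-6, 7, -3), so the interior equations h_(i-1)·σ_(i-1) + 2(h_(i-1)+h_i)·σ_i + h_i·σ_(i+1) = 6(Δ_i − Δ_(i-1)) read
  1·σ_0 + 4·σ_1 + 1·σ_2 = 6(Δ_1 - Δ_0) = 78
  1·σ_1 + 4·σ_2 + 1·σ_3 = 6(Δ_2 - Δ_1) = -60
Natural end conditions: σ_0 = σ_3 = 0.
Solving the tridiagonal system: σ_0 = 0, σ_1 = 124/5, σ_2 = -106/5, σ_3 = 0.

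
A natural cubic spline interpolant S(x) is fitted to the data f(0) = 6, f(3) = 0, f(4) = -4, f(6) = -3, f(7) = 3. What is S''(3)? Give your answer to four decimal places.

-1.9200

Let M_i = S''(x_i). Step sizes h_i = 3, 1, 2, 1; slopes of the chords Δ_i = (y_(i+1) - y_i)/h_i = -2, -4, 1/2, 6.
  3·M_0 + 8·M_1 + 1·M_2 = 6(Δ_1 - Δ_0) = -12
  1·M_1 + 6·M_2 + 2·M_3 = 6(Δ_2 - Δ_1) = 27
  2·M_2 + 6·M_3 + 1·M_4 = 6(Δ_3 - Δ_2) = 33
Natural end conditions: M_0 = M_4 = 0.
Solving the tridiagonal system: M_0 = 0, M_1 = -48/25, M_2 = 84/25, M_3 = 219/50, M_4 = 0.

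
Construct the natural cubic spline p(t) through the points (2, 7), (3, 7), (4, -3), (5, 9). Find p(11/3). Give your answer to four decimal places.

Let M_i = p''(x_i). Step sizes h_i = 1, 1, 1; slopes of the chords Δ_i = (y_(i+1) - y_i)/h_i = 0, -10, 12.
  1·M_0 + 4·M_1 + 1·M_2 = 6(Δ_1 - Δ_0) = -60
  1·M_1 + 4·M_2 + 1·M_3 = 6(Δ_2 - Δ_1) = 132
Natural end conditions: M_0 = M_3 = 0.
Forward elimination and back-substitution give M_0 = 0, M_1 = -124/5, M_2 = 196/5, M_3 = 0.
On [3, 4], p(t) = 7 - 124/15·(t - 3) - 62/5·(t - 3)² + 32/3·(t - 3)³.
With (t - 3) = 2/3: p(11/3) = -349/405.

-0.8617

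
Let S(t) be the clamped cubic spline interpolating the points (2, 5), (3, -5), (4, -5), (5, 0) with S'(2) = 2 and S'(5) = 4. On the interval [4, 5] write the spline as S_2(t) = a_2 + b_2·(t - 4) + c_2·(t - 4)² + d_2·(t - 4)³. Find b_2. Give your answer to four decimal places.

5.0667

Let σ_i = S''(x_i). Step sizes h_i = 1, 1, 1; slopes of the chords Δ_i = (y_(i+1) - y_i)/h_i = -10, 0, 5.
  1·σ_0 + 4·σ_1 + 1·σ_2 = 6(Δ_1 - Δ_0) = 60
  1·σ_1 + 4·σ_2 + 1·σ_3 = 6(Δ_2 - Δ_1) = 30
Clamped end conditions give two more equations: 2h_0·σ_0 + h_0·σ_1 = 6(Δ_0 - S'(2)) = -72 and h_2·σ_2 + 2h_2·σ_3 = 6(S'(5) - Δ_2) = -6.
Forward elimination and back-substitution give σ_0 = -742/15, σ_1 = 404/15, σ_2 = 26/15, σ_3 = -58/15.
On [4, 5], with S_2(t) = a_2 + b_2·(t - 4) + c_2·(t - 4)² + d_2·(t - 4)³: c_2 = σ_2/2 = 13/15, d_2 = (σ_3 - σ_2)/(6h_2) = -14/15, b_2 = Δ_2 - h_2(2σ_2 + σ_3)/6 = 76/15.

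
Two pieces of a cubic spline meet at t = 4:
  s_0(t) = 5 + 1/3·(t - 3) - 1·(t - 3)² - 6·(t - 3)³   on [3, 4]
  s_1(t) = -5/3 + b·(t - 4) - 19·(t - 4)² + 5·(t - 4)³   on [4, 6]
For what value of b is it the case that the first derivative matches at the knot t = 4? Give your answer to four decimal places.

-19.6667

s_0'(t) = 1/3 - 2·(t - 3) - 18·(t - 3)², so s_0'(4) = -59/3. On the right, s_1'(4) = b, so b = -59/3.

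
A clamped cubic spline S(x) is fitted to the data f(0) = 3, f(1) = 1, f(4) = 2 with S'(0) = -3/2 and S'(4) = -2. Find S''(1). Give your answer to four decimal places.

3.7500

Let σ_i = S''(x_i). Step sizes h_i = 1, 3; slopes of the chords Δ_i = (y_(i+1) - y_i)/h_i = -2, 1/3.
  1·σ_0 + 8·σ_1 + 3·σ_2 = 6(Δ_1 - Δ_0) = 14
Clamped end conditions give two more equations: 2h_0·σ_0 + h_0·σ_1 = 6(Δ_0 - S'(0)) = -3 and h_1·σ_1 + 2h_1·σ_2 = 6(S'(4) - Δ_1) = -14.
Forward elimination and back-substitution give σ_0 = -27/8, σ_1 = 15/4, σ_2 = -101/24.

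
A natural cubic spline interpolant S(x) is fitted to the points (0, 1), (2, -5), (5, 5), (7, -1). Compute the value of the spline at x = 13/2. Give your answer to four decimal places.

Put σ_i = S'' at the i-th knot. Here h = (2, 3, 2) and Δ = (-3, 10/3, -3), so the interior equations h_(i-1)·σ_(i-1) + 2(h_(i-1)+h_i)·σ_i + h_i·σ_(i+1) = 6(Δ_i − Δ_(i-1)) read
  2·σ_0 + 10·σ_1 + 3·σ_2 = 6(Δ_1 - Δ_0) = 38
  3·σ_1 + 10·σ_2 + 2·σ_3 = 6(Δ_2 - Δ_1) = -38
Natural end conditions: σ_0 = σ_3 = 0.
Hence σ_0 = 0, σ_1 = 38/7, σ_2 = -38/7, σ_3 = 0.
On [5, 7], S(x) = 5 + 13/21·(x - 5) - 19/7·(x - 5)² + 19/42·(x - 5)³.
With (x - 5) = 3/2: S(13/2) = 151/112.

1.3482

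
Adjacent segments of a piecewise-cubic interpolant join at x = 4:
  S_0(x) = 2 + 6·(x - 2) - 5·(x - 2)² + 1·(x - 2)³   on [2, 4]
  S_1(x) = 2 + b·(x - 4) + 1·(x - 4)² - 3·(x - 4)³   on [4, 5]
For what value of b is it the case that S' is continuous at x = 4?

-2

S_0'(x) = 6 - 10·(x - 2) + 3·(x - 2)², so S_0'(4) = -2. On the right, S_1'(4) = b, so b = -2.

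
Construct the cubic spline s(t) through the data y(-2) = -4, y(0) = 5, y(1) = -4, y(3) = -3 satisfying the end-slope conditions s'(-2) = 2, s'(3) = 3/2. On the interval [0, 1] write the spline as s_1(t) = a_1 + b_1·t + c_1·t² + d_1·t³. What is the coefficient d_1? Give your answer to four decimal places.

5.9375

Put M_i = s'' at the i-th knot. Here h = (2, 1, 2) and Δ = (9/2, -9, 1/2), so the interior equations h_(i-1)·M_(i-1) + 2(h_(i-1)+h_i)·M_i + h_i·M_(i+1) = 6(Δ_i − Δ_(i-1)) read
  2·M_0 + 6·M_1 + 1·M_2 = 6(Δ_1 - Δ_0) = -81
  1·M_1 + 6·M_2 + 2·M_3 = 6(Δ_2 - Δ_1) = 57
Clamped end conditions give two more equations: 2h_0·M_0 + h_0·M_1 = 6(Δ_0 - s'(-2)) = 15 and h_2·M_2 + 2h_2·M_3 = 6(s'(3) - Δ_2) = 6.
Forward elimination and back-substitution give M_0 = 451/32, M_1 = -331/16, M_2 = 239/16, M_3 = -191/32.
On [0, 1], with s_1(t) = a_1 + b_1·t + c_1·t² + d_1·t³: c_1 = M_1/2 = -331/32, d_1 = (M_2 - M_1)/(6h_1) = 95/16, b_1 = Δ_1 - h_1(2M_1 + M_2)/6 = -147/32.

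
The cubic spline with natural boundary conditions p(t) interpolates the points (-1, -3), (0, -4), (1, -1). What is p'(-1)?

-2

Let m_i = p''(x_i). Step sizes h_i = 1, 1; slopes of the chords Δ_i = (y_(i+1) - y_i)/h_i = -1, 3.
  1·m_0 + 4·m_1 + 1·m_2 = 6(Δ_1 - Δ_0) = 24
Natural end conditions: m_0 = m_2 = 0.
Solving the tridiagonal system: m_0 = 0, m_1 = 6, m_2 = 0.
On [-1, 0], p'(t) = b_0 + 2c_0·(t + 1) + 3d_0·(t + 1)² with b_0 = Δ_0 - h_0(2m_0 + m_1)/6 = -2, c_0 = m_0/2 = 0, d_0 = (m_1 - m_0)/(6h_0) = 1. So p'(-1) = -2.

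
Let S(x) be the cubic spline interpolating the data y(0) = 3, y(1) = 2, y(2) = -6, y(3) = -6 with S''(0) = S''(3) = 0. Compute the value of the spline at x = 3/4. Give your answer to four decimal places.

3.0375

Put M_i = S'' at the i-th knot. Here h = (1, 1, 1) and Δ = (-1, -8, 0), so the interior equations h_(i-1)·M_(i-1) + 2(h_(i-1)+h_i)·M_i + h_i·M_(i+1) = 6(Δ_i − Δ_(i-1)) read
  1·M_0 + 4·M_1 + 1·M_2 = 6(Δ_1 - Δ_0) = -42
  1·M_1 + 4·M_2 + 1·M_3 = 6(Δ_2 - Δ_1) = 48
Natural end conditions: M_0 = M_3 = 0.
Solving the tridiagonal system: M_0 = 0, M_1 = -72/5, M_2 = 78/5, M_3 = 0.
On [0, 1], S(x) = 3 + 7/5·x + 0·x² - 12/5·x³.
With x = 3/4: S(3/4) = 243/80.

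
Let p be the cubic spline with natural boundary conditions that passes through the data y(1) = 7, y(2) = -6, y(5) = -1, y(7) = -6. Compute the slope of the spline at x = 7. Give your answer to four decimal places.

-4.6784

Let σ_i = p''(x_i). Step sizes h_i = 1, 3, 2; slopes of the chords Δ_i = (y_(i+1) - y_i)/h_i = -13, 5/3, -5/2.
  1·σ_0 + 8·σ_1 + 3·σ_2 = 6(Δ_1 - Δ_0) = 88
  3·σ_1 + 10·σ_2 + 2·σ_3 = 6(Δ_2 - Δ_1) = -25
Natural end conditions: σ_0 = σ_3 = 0.
Solving: σ_0 = 0, σ_1 = 955/71, σ_2 = -464/71, σ_3 = 0.
On [5, 7], p'(x) = b_2 + 2c_2·(x - 5) + 3d_2·(x - 5)² with b_2 = Δ_2 - h_2(2σ_2 + σ_3)/6 = 791/426, c_2 = σ_2/2 = -232/71, d_2 = (σ_3 - σ_2)/(6h_2) = 116/213. So p'(7) = -1993/426.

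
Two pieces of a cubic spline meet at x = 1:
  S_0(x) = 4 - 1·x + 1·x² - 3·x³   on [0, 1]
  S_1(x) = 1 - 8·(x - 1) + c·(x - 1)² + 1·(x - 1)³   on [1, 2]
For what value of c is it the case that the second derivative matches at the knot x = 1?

-8

S_0''(x) = 2 - 18·x, so S_0''(1) = -16. On the right, S_1''(1) = 2c, so c = -8.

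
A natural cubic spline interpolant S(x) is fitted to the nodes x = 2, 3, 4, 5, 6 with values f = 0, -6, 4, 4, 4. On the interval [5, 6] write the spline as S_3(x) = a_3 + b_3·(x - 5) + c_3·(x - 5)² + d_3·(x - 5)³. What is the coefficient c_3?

With m_i denoting the second derivative at x_i, h_i = 1, 1, 1, 1, and Δ_i = (y_(i+1) − y_i)/h_i = -6, 10, 0, 0:
  1·m_0 + 4·m_1 + 1·m_2 = 6(Δ_1 - Δ_0) = 96
  1·m_1 + 4·m_2 + 1·m_3 = 6(Δ_2 - Δ_1) = -60
  1·m_2 + 4·m_3 + 1·m_4 = 6(Δ_3 - Δ_2) = 0
Natural end conditions: m_0 = m_4 = 0.
Solving: m_0 = 0, m_1 = 30, m_2 = -24, m_3 = 6, m_4 = 0.
On [5, 6], with S_3(x) = a_3 + b_3·(x - 5) + c_3·(x - 5)² + d_3·(x - 5)³: c_3 = m_3/2 = 3, d_3 = (m_4 - m_3)/(6h_3) = -1, b_3 = Δ_3 - h_3(2m_3 + m_4)/6 = -2.

3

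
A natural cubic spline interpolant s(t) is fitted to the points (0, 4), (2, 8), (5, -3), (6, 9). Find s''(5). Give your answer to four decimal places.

14.6761

Put M_i = s'' at the i-th knot. Here h = (2, 3, 1) and Δ = (2, -11/3, 12), so the interior equations h_(i-1)·M_(i-1) + 2(h_(i-1)+h_i)·M_i + h_i·M_(i+1) = 6(Δ_i − Δ_(i-1)) read
  2·M_0 + 10·M_1 + 3·M_2 = 6(Δ_1 - Δ_0) = -34
  3·M_1 + 8·M_2 + 1·M_3 = 6(Δ_2 - Δ_1) = 94
Natural end conditions: M_0 = M_3 = 0.
Solving the tridiagonal system: M_0 = 0, M_1 = -554/71, M_2 = 1042/71, M_3 = 0.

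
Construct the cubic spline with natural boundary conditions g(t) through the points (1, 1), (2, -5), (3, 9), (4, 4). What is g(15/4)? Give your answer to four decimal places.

6.7500

Write σ_i for g''(x_i). With h_i = 1, 1, 1 and divided differences Δ_i = -6, 14, -5, the continuity of g' gives the tridiagonal system
  1·σ_0 + 4·σ_1 + 1·σ_2 = 6(Δ_1 - Δ_0) = 120
  1·σ_1 + 4·σ_2 + 1·σ_3 = 6(Δ_2 - Δ_1) = -114
Natural end conditions: σ_0 = σ_3 = 0.
Solving the tridiagonal system: σ_0 = 0, σ_1 = 198/5, σ_2 = -192/5, σ_3 = 0.
On [3, 4], g(t) = 9 + 39/5·(t - 3) - 96/5·(t - 3)² + 32/5·(t - 3)³.
With (t - 3) = 3/4: g(15/4) = 27/4.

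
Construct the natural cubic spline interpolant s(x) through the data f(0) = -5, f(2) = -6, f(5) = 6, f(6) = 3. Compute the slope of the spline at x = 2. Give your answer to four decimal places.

2.7113

Let M_i = s''(x_i). Step sizes h_i = 2, 3, 1; slopes of the chords Δ_i = (y_(i+1) - y_i)/h_i = -1/2, 4, -3.
  2·M_0 + 10·M_1 + 3·M_2 = 6(Δ_1 - Δ_0) = 27
  3·M_1 + 8·M_2 + 1·M_3 = 6(Δ_2 - Δ_1) = -42
Natural end conditions: M_0 = M_3 = 0.
Forward elimination and back-substitution give M_0 = 0, M_1 = 342/71, M_2 = -501/71, M_3 = 0.
On [2, 5], s'(x) = b_1 + 2c_1·(x - 2) + 3d_1·(x - 2)² with b_1 = Δ_1 - h_1(2M_1 + M_2)/6 = 385/142, c_1 = M_1/2 = 171/71, d_1 = (M_2 - M_1)/(6h_1) = -281/426. So s'(2) = 385/142.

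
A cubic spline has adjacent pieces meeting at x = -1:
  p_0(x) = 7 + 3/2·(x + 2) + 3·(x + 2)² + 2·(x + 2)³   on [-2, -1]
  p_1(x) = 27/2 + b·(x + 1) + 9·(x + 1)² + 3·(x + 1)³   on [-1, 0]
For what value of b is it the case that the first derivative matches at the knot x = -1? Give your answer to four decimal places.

13.5000

p_0'(x) = 3/2 + 6·(x + 2) + 6·(x + 2)², so p_0'(-1) = 27/2. On the right, p_1'(-1) = b, so b = 27/2.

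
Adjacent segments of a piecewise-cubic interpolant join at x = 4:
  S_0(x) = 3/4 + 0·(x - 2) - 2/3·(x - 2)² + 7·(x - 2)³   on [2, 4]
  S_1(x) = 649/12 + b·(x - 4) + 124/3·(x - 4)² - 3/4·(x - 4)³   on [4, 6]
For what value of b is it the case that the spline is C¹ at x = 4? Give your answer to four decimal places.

S_0'(x) = 0 - 4/3·(x - 2) + 21·(x - 2)², so S_0'(4) = 244/3. On the right, S_1'(4) = b, so b = 244/3.

81.3333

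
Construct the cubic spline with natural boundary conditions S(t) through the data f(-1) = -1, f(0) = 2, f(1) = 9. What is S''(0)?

Let M_i = S''(x_i). Step sizes h_i = 1, 1; slopes of the chords Δ_i = (y_(i+1) - y_i)/h_i = 3, 7.
  1·M_0 + 4·M_1 + 1·M_2 = 6(Δ_1 - Δ_0) = 24
Natural end conditions: M_0 = M_2 = 0.
Solving: M_0 = 0, M_1 = 6, M_2 = 0.

6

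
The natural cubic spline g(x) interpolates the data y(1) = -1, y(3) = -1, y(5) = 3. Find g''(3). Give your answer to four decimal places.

1.5000

With M_i denoting the second derivative at x_i, h_i = 2, 2, and Δ_i = (y_(i+1) − y_i)/h_i = 0, 2:
  2·M_0 + 8·M_1 + 2·M_2 = 6(Δ_1 - Δ_0) = 12
Natural end conditions: M_0 = M_2 = 0.
Hence M_0 = 0, M_1 = 3/2, M_2 = 0.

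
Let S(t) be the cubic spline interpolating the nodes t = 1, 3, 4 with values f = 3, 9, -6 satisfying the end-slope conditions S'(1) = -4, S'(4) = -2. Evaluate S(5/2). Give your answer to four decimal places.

Put m_i = S'' at the i-th knot. Here h = (2, 1) and Δ = (3, -15), so the interior equations h_(i-1)·m_(i-1) + 2(h_(i-1)+h_i)·m_i + h_i·m_(i+1) = 6(Δ_i − Δ_(i-1)) read
  2·m_0 + 6·m_1 + 1·m_2 = 6(Δ_1 - Δ_0) = -108
Clamped end conditions give two more equations: 2h_0·m_0 + h_0·m_1 = 6(Δ_0 - S'(1)) = 42 and h_1·m_1 + 2h_1·m_2 = 6(S'(4) - Δ_1) = 78.
Solving the tridiagonal system: m_0 = 175/6, m_1 = -112/3, m_2 = 173/3.
On [1, 3], S(t) = 3 - 4·(t - 1) + 175/12·(t - 1)² - 133/24·(t - 1)³.
With (t - 1) = 3/2: S(5/2) = 711/64.

11.1094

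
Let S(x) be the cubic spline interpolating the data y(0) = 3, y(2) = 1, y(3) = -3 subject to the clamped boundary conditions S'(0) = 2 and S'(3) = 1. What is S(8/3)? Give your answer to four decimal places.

Let σ_i = S''(x_i). Step sizes h_i = 2, 1; slopes of the chords Δ_i = (y_(i+1) - y_i)/h_i = -1, -4.
  2·σ_0 + 6·σ_1 + 1·σ_2 = 6(Δ_1 - Δ_0) = -18
Clamped end conditions give two more equations: 2h_0·σ_0 + h_0·σ_1 = 6(Δ_0 - S'(0)) = -18 and h_1·σ_1 + 2h_1·σ_2 = 6(S'(3) - Δ_1) = 30.
Solving: σ_0 = -11/6, σ_1 = -16/3, σ_2 = 53/3.
On [2, 3], S(x) = 1 - 31/6·(x - 2) - 8/3·(x - 2)² + 23/6·(x - 2)³.
With (x - 2) = 2/3: S(8/3) = -202/81.

-2.4938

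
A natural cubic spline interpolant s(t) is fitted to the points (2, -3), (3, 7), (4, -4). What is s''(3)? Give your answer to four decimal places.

-31.5000

With M_i denoting the second derivative at x_i, h_i = 1, 1, and Δ_i = (y_(i+1) − y_i)/h_i = 10, -11:
  1·M_0 + 4·M_1 + 1·M_2 = 6(Δ_1 - Δ_0) = -126
Natural end conditions: M_0 = M_2 = 0.
Solving the tridiagonal system: M_0 = 0, M_1 = -63/2, M_2 = 0.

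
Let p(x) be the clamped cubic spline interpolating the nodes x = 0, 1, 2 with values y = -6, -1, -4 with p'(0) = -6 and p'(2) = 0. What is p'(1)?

3

Put M_i = p'' at the i-th knot. Here h = (1, 1) and Δ = (5, -3), so the interior equations h_(i-1)·M_(i-1) + 2(h_(i-1)+h_i)·M_i + h_i·M_(i+1) = 6(Δ_i − Δ_(i-1)) read
  1·M_0 + 4·M_1 + 1·M_2 = 6(Δ_1 - Δ_0) = -48
Clamped end conditions give two more equations: 2h_0·M_0 + h_0·M_1 = 6(Δ_0 - p'(0)) = 66 and h_1·M_1 + 2h_1·M_2 = 6(p'(2) - Δ_1) = 18.
Solving the tridiagonal system: M_0 = 48, M_1 = -30, M_2 = 24.
On [1, 2], p'(x) = b_1 + 2c_1·(x - 1) + 3d_1·(x - 1)² with b_1 = Δ_1 - h_1(2M_1 + M_2)/6 = 3, c_1 = M_1/2 = -15, d_1 = (M_2 - M_1)/(6h_1) = 9. So p'(1) = 3.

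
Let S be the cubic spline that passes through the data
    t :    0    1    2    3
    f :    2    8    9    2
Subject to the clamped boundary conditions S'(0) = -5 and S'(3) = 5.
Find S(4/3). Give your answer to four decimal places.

10.0963

With σ_i denoting the second derivative at x_i, h_i = 1, 1, 1, and Δ_i = (y_(i+1) − y_i)/h_i = 6, 1, -7:
  1·σ_0 + 4·σ_1 + 1·σ_2 = 6(Δ_1 - Δ_0) = -30
  1·σ_1 + 4·σ_2 + 1·σ_3 = 6(Δ_2 - Δ_1) = -48
Clamped end conditions give two more equations: 2h_0·σ_0 + h_0·σ_1 = 6(Δ_0 - S'(0)) = 66 and h_2·σ_2 + 2h_2·σ_3 = 6(S'(3) - Δ_2) = 72.
Hence σ_0 = 586/15, σ_1 = -182/15, σ_2 = -308/15, σ_3 = 694/15.
On [1, 2], S(t) = 8 + 127/15·(t - 1) - 91/15·(t - 1)² - 7/5·(t - 1)³.
With (t - 1) = 1/3: S(4/3) = 1363/135.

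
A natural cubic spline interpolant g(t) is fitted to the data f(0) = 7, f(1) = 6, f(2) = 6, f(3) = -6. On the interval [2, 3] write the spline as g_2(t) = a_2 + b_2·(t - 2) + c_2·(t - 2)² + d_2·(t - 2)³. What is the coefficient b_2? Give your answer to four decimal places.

-5.4667

Let σ_i = g''(x_i). Step sizes h_i = 1, 1, 1; slopes of the chords Δ_i = (y_(i+1) - y_i)/h_i = -1, 0, -12.
  1·σ_0 + 4·σ_1 + 1·σ_2 = 6(Δ_1 - Δ_0) = 6
  1·σ_1 + 4·σ_2 + 1·σ_3 = 6(Δ_2 - Δ_1) = -72
Natural end conditions: σ_0 = σ_3 = 0.
Solving the tridiagonal system: σ_0 = 0, σ_1 = 32/5, σ_2 = -98/5, σ_3 = 0.
On [2, 3], with g_2(t) = a_2 + b_2·(t - 2) + c_2·(t - 2)² + d_2·(t - 2)³: c_2 = σ_2/2 = -49/5, d_2 = (σ_3 - σ_2)/(6h_2) = 49/15, b_2 = Δ_2 - h_2(2σ_2 + σ_3)/6 = -82/15.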